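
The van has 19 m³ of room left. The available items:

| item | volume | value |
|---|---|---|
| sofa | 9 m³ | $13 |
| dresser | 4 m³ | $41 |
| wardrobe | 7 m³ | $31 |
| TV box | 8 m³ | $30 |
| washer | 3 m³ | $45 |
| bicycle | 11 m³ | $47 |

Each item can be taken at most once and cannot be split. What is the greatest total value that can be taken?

This is a 0/1 knapsack; check combinations near the capacity.
- dresser+washer+bicycle: volume 4+3+11=18, value 41+45+47=133
- dresser+wardrobe+washer: volume 4+7+3=14, value 41+31+45=117
- dresser+TV box+washer: volume 4+8+3=15, value 41+30+45=116
- wardrobe+TV box+washer: volume 7+8+3=18, value 31+30+45=106
Best: $133.

$133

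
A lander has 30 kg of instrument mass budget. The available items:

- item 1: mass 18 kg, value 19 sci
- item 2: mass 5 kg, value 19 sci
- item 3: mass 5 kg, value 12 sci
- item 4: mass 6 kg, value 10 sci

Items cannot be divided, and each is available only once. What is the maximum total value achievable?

50 sci

Check high-value combinations within 30 kg:
- item 1+item 2+item 3: mass 18+5+5=28, value 19+19+12=50
- item 1+item 2+item 4: mass 18+5+6=29, value 19+19+10=48
- item 2+item 3+item 4: mass 5+5+6=16, value 19+12+10=41
- item 1+item 3+item 4: mass 18+5+6=29, value 19+12+10=41
- item 1+item 2: mass 18+5=23, value 19+19=38
Best: 50 sci.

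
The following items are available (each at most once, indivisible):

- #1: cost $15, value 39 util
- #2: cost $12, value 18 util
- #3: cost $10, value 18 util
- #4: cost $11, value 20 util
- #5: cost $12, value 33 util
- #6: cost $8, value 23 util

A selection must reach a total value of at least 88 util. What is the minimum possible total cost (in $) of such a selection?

Subsets with value ≥ 88, sorted by total cost:
- #1+#5+#6: cost 35, value 95
- #1+#3+#5: cost 37, value 90
- #1+#4+#5: cost 38, value 92
Minimum cost: 35 $.

35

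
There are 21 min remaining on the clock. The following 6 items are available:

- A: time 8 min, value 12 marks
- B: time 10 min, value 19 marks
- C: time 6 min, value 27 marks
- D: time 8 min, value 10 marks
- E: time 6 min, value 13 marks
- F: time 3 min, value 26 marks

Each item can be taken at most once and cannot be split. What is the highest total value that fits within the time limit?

72 marks

This is a 0/1 knapsack; check combinations near the capacity.
- B+C+F: time 10+6+3=19, value 19+27+26=72
- C+E+F: time 6+6+3=15, value 27+13+26=66
- A+C+F: time 8+6+3=17, value 12+27+26=65
Best: 72 marks.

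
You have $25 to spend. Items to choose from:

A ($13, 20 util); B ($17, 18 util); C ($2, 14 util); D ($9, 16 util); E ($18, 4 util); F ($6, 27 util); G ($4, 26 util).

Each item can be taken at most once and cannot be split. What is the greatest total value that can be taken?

Check high-value combinations within $25:
- A+C+F+G: cost 13+2+6+4=25, value 20+14+27+26=87
- C+D+F+G: cost 2+9+6+4=21, value 14+16+27+26=83
- A+F+G: cost 13+6+4=23, value 20+27+26=73
- D+F+G: cost 9+6+4=19, value 16+27+26=69
Best: 87 util.

87 util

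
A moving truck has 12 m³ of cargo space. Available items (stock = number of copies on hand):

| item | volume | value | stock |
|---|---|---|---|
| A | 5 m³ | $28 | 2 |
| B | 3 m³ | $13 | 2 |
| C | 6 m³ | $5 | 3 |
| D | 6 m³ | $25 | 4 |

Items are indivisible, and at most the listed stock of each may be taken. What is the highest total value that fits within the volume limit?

$56

Top feasible selections:
- 2×A: volume 10, value 56
- 1×A + 2×B: volume 11, value 54
Best: $56.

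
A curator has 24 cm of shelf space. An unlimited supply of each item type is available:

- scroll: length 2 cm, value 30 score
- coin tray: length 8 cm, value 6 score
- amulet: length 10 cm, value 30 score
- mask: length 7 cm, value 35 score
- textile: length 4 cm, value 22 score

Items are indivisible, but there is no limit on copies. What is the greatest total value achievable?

Best value-per-unit is scroll at 30/2, and filling with it alone uses length 12×2=24. No mix of the others beats 12×30 = 360.

360 score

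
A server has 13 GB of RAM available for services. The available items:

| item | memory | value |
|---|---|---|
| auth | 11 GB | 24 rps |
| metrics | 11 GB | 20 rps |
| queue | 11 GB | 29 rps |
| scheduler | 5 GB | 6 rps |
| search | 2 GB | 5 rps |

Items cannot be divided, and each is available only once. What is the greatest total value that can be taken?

34 rps

Check high-value combinations within 13 GB:
- queue+search: memory 11+2=13, value 29+5=34
- queue: memory 11, value 29
- auth+search: memory 11+2=13, value 24+5=29
- metrics+search: memory 11+2=13, value 20+5=25
- auth: memory 11, value 24
Best: 34 rps.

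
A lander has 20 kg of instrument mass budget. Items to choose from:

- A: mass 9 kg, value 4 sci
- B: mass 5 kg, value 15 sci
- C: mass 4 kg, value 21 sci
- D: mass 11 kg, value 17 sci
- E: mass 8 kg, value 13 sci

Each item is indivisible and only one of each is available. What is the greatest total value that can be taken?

Check high-value combinations within 20 kg:
- B+C+D: mass 5+4+11=20, value 15+21+17=53
- B+C+E: mass 5+4+8=17, value 15+21+13=49
- A+B+C: mass 9+5+4=18, value 4+15+21=40
- C+D: mass 4+11=15, value 21+17=38
Best: 53 sci.

53 sci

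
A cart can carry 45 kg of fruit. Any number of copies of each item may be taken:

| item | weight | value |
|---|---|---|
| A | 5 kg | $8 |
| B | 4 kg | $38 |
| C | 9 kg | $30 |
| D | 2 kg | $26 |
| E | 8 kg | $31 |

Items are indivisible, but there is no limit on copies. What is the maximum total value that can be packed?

Best value-per-unit is D at 26/2, and filling with it alone uses weight 22×2=44. No mix of the others beats 22×26 = 572.

$572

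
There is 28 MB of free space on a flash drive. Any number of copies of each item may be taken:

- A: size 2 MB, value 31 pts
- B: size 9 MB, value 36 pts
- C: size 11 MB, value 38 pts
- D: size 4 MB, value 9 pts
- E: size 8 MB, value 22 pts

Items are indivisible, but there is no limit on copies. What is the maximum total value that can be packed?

Best value-per-unit is A at 31/2, and filling with it alone uses size 14×2=28. No mix of the others beats 14×31 = 434.

434 pts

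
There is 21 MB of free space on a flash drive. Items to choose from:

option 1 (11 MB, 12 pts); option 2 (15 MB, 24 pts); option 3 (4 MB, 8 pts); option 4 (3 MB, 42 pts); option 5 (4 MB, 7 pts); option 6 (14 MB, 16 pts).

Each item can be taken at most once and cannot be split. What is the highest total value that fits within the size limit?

66 pts

This is a 0/1 knapsack; check combinations near the capacity.
- option 2+option 4: size 15+3=18, value 24+42=66
- option 3+option 4+option 6: size 4+3+14=21, value 8+42+16=66
- option 4+option 5+option 6: size 3+4+14=21, value 42+7+16=65
Best: 66 pts.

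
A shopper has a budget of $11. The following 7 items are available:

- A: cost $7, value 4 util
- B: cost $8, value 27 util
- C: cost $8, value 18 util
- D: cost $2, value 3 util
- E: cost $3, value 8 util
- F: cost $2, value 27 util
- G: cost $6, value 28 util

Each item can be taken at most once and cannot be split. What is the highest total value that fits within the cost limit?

63 util

Check high-value combinations within $11:
- E+F+G: cost 3+2+6=11, value 8+27+28=63
- D+F+G: cost 2+2+6=10, value 3+27+28=58
- F+G: cost 2+6=8, value 27+28=55
- B+F: cost 8+2=10, value 27+27=54
- C+F: cost 8+2=10, value 18+27=45
Best: 63 util.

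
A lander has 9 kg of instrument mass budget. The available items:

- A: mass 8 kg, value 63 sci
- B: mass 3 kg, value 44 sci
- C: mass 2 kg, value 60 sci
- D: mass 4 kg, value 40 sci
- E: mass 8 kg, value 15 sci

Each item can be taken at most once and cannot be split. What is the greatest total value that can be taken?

144 sci

Check high-value combinations within 9 kg:
- B+C+D: mass 3+2+4=9, value 44+60+40=144
- B+C: mass 3+2=5, value 44+60=104
- C+D: mass 2+4=6, value 60+40=100
Best: 144 sci.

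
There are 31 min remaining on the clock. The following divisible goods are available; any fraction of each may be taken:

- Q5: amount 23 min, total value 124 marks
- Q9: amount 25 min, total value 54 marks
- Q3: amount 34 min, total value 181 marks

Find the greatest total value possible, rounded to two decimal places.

Take in order of value per unit:
- Q5 (124/23 per unit): all 23 → value 124, running total 124.00
- Q3 (181/34 per unit): 8 of 34 → value 8×181/34 = 42.5882, running total 166.59
Total 166.59.

166.59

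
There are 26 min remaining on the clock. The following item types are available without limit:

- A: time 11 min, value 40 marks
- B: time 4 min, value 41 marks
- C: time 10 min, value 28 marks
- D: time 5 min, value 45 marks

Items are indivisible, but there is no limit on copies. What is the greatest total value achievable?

254 marks

Best value-per-unit is B at 41/4; filling with it alone gives 6×41 = 246.
Optimal mix: 4×B + 2×D → time 26, value 254.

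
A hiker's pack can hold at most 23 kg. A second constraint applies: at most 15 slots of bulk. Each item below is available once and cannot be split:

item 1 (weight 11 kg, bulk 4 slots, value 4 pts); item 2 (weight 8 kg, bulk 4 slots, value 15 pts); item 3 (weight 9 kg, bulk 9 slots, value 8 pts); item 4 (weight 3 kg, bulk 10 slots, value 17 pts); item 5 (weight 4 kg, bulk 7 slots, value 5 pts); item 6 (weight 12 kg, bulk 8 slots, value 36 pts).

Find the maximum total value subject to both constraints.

Feasible sets respecting both limits:
- item 2+item 6: weight 20, bulk 12, value 51
- item 5+item 6: weight 16, bulk 15, value 41
- item 1+item 6: weight 23, bulk 12, value 40
- item 6: weight 12, bulk 8, value 36
Best: 51 pts.

51 pts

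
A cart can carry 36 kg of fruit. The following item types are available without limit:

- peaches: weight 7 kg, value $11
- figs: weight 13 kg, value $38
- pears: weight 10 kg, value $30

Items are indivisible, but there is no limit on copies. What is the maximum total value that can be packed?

$106

Best value-per-unit is pears at 30/10; filling with it alone gives 3×30 = 90.
Optimal mix: 2×figs + 1×pears → weight 36, value 106.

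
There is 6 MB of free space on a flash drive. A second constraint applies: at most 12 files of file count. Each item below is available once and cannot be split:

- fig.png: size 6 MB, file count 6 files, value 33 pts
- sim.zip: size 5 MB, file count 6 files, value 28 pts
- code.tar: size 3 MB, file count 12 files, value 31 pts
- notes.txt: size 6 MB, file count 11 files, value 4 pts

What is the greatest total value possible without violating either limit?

Feasible sets respecting both limits:
- fig.png: size 6, file count 6, value 33
- code.tar: size 3, file count 12, value 31
- sim.zip: size 5, file count 6, value 28
Best: 33 pts.

33 pts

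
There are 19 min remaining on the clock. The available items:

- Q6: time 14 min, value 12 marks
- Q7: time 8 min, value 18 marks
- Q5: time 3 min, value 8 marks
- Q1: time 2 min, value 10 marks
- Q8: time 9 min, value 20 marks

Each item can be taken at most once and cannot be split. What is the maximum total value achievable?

48 marks

This is a 0/1 knapsack; check combinations near the capacity.
- Q7+Q1+Q8: time 8+2+9=19, value 18+10+20=48
- Q5+Q1+Q8: time 3+2+9=14, value 8+10+20=38
- Q7+Q8: time 8+9=17, value 18+20=38
Best: 48 marks.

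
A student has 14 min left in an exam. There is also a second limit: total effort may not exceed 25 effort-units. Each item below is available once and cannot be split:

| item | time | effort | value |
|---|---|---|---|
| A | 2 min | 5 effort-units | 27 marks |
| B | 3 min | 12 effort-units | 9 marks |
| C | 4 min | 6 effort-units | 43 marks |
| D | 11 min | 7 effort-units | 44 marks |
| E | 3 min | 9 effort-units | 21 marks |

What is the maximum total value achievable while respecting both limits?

91 marks

Feasible sets respecting both limits:
- A+C+E: time 9, effort 20, value 91
- A+B+C: time 9, effort 23, value 79
- A+D: time 13, effort 12, value 71
- A+C: time 6, effort 11, value 70
Best: 91 marks.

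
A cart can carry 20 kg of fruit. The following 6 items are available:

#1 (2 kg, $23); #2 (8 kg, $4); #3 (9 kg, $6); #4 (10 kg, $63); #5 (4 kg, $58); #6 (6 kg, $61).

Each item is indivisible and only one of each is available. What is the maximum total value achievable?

$182

Check high-value combinations within 20 kg:
- #4+#5+#6: weight 10+4+6=20, value 63+58+61=182
- #1+#4+#6: weight 2+10+6=18, value 23+63+61=147
- #1+#2+#5+#6: weight 2+8+4+6=20, value 23+4+58+61=146
- #1+#4+#5: weight 2+10+4=16, value 23+63+58=144
Best: $182.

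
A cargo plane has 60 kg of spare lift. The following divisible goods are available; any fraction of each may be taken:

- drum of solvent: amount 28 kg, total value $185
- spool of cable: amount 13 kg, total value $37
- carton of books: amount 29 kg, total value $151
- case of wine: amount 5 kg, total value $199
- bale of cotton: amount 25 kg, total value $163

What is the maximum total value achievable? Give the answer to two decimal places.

Take in order of value per unit:
- case of wine (199/5 per unit): all 5 → value 199, running total 199.00
- drum of solvent (185/28 per unit): all 28 → value 185, running total 384.00
- bale of cotton (163/25 per unit): all 25 → value 163, running total 547.00
- carton of books (151/29 per unit): 2 of 29 → value 2×151/29 = 10.4138, running total 557.41
Total 557.41.

557.41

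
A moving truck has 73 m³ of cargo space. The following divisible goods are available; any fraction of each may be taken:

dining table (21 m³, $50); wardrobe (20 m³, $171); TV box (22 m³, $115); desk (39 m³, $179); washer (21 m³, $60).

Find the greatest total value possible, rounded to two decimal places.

428.28

Take in order of value per unit:
- wardrobe (171/20 per unit): all 20 → value 171, running total 171.00
- TV box (115/22 per unit): all 22 → value 115, running total 286.00
- desk (179/39 per unit): 31 of 39 → value 31×179/39 = 142.2821, running total 428.28
Total 428.28.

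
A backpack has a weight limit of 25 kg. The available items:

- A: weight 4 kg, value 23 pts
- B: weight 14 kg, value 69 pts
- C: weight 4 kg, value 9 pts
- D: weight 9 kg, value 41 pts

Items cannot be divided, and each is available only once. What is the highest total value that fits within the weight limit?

Check high-value combinations within 25 kg:
- B+D: weight 14+9=23, value 69+41=110
- A+B+C: weight 4+14+4=22, value 23+69+9=101
- A+B: weight 4+14=18, value 23+69=92
Best: 110 pts.

110 pts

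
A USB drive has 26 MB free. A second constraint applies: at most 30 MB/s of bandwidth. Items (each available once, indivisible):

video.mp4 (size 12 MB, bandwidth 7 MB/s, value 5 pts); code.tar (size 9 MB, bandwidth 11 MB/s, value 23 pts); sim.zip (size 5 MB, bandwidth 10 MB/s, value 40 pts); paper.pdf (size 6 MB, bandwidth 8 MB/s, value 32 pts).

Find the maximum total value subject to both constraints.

Feasible sets respecting both limits:
- code.tar+sim.zip+paper.pdf: size 20, bandwidth 29, value 95
- video.mp4+sim.zip+paper.pdf: size 23, bandwidth 25, value 77
- sim.zip+paper.pdf: size 11, bandwidth 18, value 72
- video.mp4+code.tar+sim.zip: size 26, bandwidth 28, value 68
Best: 95 pts.

95 pts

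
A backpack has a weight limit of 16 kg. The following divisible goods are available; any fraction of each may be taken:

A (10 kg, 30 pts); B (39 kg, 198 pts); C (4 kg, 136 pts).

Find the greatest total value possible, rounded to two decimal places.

196.92

Take in order of value per unit:
- C (136/4 per unit): all 4 → value 136, running total 136.00
- B (198/39 per unit): 12 of 39 → value 12×198/39 = 60.9231, running total 196.92
Total 196.92.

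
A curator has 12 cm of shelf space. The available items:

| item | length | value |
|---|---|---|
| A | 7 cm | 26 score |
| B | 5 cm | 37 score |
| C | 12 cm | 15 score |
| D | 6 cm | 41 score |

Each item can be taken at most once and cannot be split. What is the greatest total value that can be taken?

78 score

This is a 0/1 knapsack; check combinations near the capacity.
- B+D: length 5+6=11, value 37+41=78
- A+B: length 7+5=12, value 26+37=63
- D: length 6, value 41
- B: length 5, value 37
Best: 78 score.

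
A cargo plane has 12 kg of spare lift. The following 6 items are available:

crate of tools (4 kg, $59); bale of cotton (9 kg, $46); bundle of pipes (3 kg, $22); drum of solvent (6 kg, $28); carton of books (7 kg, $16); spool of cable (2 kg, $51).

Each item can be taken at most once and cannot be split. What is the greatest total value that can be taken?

$138

This is a 0/1 knapsack; check combinations near the capacity.
- crate of tools+drum of solvent+spool of cable: weight 4+6+2=12, value 59+28+51=138
- crate of tools+bundle of pipes+spool of cable: weight 4+3+2=9, value 59+22+51=132
- crate of tools+spool of cable: weight 4+2=6, value 59+51=110
- bundle of pipes+drum of solvent+spool of cable: weight 3+6+2=11, value 22+28+51=101
- bale of cotton+spool of cable: weight 9+2=11, value 46+51=97
Best: $138.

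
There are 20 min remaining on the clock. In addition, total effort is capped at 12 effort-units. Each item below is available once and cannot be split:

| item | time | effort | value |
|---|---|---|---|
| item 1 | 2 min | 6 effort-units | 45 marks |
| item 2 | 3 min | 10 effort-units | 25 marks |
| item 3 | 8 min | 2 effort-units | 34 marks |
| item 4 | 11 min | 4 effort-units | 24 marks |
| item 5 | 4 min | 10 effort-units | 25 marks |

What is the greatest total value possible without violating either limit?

Feasible sets respecting both limits:
- item 1+item 3: time 10, effort 8, value 79
- item 1+item 4: time 13, effort 10, value 69
- item 2+item 3: time 11, effort 12, value 59
- item 3+item 5: time 12, effort 12, value 59
Best: 79 marks.

79 marks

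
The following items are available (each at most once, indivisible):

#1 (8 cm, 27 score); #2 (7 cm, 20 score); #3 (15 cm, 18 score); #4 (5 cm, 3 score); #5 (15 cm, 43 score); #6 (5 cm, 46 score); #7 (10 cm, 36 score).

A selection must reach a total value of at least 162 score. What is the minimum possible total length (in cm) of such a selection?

Subsets with value ≥ 162, sorted by total length:
- #1+#2+#5+#6+#7: length 45, value 172
- #1+#2+#4+#5+#6+#7: length 50, value 175
- #2+#3+#5+#6+#7: length 52, value 163
Minimum length: 45 cm.

45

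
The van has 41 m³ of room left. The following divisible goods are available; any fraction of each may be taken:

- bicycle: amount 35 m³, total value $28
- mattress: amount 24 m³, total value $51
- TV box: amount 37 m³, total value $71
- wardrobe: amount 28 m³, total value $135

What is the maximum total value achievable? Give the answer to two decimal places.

Take in order of value per unit:
- wardrobe (135/28 per unit): all 28 → value 135, running total 135.00
- mattress (51/24 per unit): 13 of 24 → value 13×51/24 = 27.6250, running total 162.63
Total 162.63.

162.63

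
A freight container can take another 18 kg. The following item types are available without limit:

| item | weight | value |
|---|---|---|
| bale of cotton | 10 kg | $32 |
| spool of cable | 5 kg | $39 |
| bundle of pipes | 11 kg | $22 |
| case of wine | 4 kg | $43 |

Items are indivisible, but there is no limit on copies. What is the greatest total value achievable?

$172

Best value-per-unit is case of wine at 43/4, and filling with it alone uses weight 4×4=16. No mix of the others beats 4×43 = 172.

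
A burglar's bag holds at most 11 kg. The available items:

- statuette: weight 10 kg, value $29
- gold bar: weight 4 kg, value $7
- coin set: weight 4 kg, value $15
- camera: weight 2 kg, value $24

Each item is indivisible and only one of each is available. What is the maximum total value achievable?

$46

This is a 0/1 knapsack; check combinations near the capacity.
- gold bar+coin set+camera: weight 4+4+2=10, value 7+15+24=46
- coin set+camera: weight 4+2=6, value 15+24=39
- gold bar+camera: weight 4+2=6, value 7+24=31
Best: $46.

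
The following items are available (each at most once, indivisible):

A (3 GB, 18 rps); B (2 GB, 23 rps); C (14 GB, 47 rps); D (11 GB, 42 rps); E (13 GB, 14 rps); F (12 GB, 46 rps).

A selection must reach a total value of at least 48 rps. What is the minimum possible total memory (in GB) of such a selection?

13

Subsets with value ≥ 48, sorted by total memory:
- B+D: memory 13, value 65
- B+F: memory 14, value 69
Minimum memory: 13 GB.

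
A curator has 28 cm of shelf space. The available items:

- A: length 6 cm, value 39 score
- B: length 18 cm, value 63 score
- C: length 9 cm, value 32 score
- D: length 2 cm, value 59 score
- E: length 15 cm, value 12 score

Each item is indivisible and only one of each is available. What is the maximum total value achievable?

161 score

Check high-value combinations within 28 cm:
- A+B+D: length 6+18+2=26, value 39+63+59=161
- A+C+D: length 6+9+2=17, value 39+32+59=130
- B+D: length 18+2=20, value 63+59=122
- A+D+E: length 6+2+15=23, value 39+59+12=110
- C+D+E: length 9+2+15=26, value 32+59+12=103
Best: 161 score.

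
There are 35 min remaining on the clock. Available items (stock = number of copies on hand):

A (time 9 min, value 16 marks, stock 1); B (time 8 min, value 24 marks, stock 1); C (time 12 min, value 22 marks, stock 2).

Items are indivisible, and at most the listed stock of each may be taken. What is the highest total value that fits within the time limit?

Best selections within time 35 and stock limits:
- 1×B + 2×C: time 32, value 68
- 1×A + 1×B + 1×C: time 29, value 62
Best: 68 marks.

68 marks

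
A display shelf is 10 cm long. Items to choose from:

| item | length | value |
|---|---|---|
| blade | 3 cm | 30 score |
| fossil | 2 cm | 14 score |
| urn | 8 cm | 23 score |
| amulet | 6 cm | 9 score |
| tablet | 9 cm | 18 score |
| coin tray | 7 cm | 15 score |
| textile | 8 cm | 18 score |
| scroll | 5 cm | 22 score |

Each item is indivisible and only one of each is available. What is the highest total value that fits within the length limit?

Check high-value combinations within 10 cm:
- blade+fossil+scroll: length 3+2+5=10, value 30+14+22=66
- blade+scroll: length 3+5=8, value 30+22=52
- blade+coin tray: length 3+7=10, value 30+15=45
- blade+fossil: length 3+2=5, value 30+14=44
Best: 66 score.

66 score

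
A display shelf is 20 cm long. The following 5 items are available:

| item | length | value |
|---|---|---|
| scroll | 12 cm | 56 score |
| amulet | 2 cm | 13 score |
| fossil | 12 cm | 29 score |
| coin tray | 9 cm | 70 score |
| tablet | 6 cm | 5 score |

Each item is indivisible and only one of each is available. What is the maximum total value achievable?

Check high-value combinations within 20 cm:
- amulet+coin tray+tablet: length 2+9+6=17, value 13+70+5=88
- amulet+coin tray: length 2+9=11, value 13+70=83
- coin tray+tablet: length 9+6=15, value 70+5=75
- scroll+amulet+tablet: length 12+2+6=20, value 56+13+5=74
- coin tray: length 9, value 70
Best: 88 score.

88 score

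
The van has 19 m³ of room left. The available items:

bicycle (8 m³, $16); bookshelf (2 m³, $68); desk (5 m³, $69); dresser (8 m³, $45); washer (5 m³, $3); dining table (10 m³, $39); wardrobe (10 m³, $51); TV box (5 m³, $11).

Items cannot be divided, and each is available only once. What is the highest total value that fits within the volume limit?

$188

Check high-value combinations within 19 m³:
- bookshelf+desk+wardrobe: volume 2+5+10=17, value 68+69+51=188
- bookshelf+desk+dresser: volume 2+5+8=15, value 68+69+45=182
- bookshelf+desk+dining table: volume 2+5+10=17, value 68+69+39=176
Best: $188.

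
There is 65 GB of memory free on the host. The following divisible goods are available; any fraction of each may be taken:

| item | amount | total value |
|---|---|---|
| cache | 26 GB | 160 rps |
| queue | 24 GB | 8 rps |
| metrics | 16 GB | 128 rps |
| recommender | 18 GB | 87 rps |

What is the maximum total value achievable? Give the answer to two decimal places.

Take in order of value per unit:
- metrics (128/16 per unit): all 16 → value 128, running total 128.00
- cache (160/26 per unit): all 26 → value 160, running total 288.00
- recommender (87/18 per unit): all 18 → value 87, running total 375.00
- queue (8/24 per unit): 5 of 24 → value 5×8/24 = 1.6667, running total 376.67
Total 376.67.

376.67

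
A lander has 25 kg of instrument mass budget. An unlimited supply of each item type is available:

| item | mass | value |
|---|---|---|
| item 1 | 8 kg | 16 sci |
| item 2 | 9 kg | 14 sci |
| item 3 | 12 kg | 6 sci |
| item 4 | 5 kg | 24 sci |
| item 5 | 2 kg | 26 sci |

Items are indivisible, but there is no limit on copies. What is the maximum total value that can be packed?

Best value-per-unit is item 5 at 26/2, and filling with it alone uses mass 12×2=24. No mix of the others beats 12×26 = 312.

312 sci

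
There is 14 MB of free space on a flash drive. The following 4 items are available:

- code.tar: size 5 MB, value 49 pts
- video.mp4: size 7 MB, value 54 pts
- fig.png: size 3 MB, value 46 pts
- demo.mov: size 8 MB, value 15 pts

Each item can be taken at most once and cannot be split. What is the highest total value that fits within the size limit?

Check high-value combinations within 14 MB:
- code.tar+video.mp4: size 5+7=12, value 49+54=103
- video.mp4+fig.png: size 7+3=10, value 54+46=100
- code.tar+fig.png: size 5+3=8, value 49+46=95
- code.tar+demo.mov: size 5+8=13, value 49+15=64
Best: 103 pts.

103 pts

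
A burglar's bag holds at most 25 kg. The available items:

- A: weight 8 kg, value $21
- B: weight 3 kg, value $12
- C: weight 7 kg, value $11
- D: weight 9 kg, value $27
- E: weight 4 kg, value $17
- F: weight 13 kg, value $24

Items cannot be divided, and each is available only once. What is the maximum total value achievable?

$77

Check high-value combinations within 25 kg:
- A+B+D+E: weight 8+3+9+4=24, value 21+12+27+17=77
- B+C+D+E: weight 3+7+9+4=23, value 12+11+27+17=67
- A+D+E: weight 8+9+4=21, value 21+27+17=65
- B+D+F: weight 3+9+13=25, value 12+27+24=63
- A+E+F: weight 8+4+13=25, value 21+17+24=62
Best: $77.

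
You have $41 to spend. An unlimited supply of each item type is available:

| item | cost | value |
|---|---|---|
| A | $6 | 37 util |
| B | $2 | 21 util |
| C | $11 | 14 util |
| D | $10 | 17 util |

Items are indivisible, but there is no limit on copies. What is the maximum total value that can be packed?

Best value-per-unit is B at 21/2, and filling with it alone uses cost 20×2=40. No mix of the others beats 20×21 = 420.

420 util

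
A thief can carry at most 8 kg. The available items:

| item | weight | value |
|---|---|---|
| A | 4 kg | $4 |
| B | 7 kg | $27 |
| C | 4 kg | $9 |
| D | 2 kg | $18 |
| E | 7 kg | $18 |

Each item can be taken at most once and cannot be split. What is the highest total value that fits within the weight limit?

$27

Check high-value combinations within 8 kg:
- C+D: weight 4+2=6, value 9+18=27
- B: weight 7, value 27
- A+D: weight 4+2=6, value 4+18=22
- D: weight 2, value 18
Best: $27.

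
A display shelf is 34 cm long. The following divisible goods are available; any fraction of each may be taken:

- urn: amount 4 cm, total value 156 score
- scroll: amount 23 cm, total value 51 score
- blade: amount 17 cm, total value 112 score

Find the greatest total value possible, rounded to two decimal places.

Take in order of value per unit:
- urn (156/4 per unit): all 4 → value 156, running total 156.00
- blade (112/17 per unit): all 17 → value 112, running total 268.00
- scroll (51/23 per unit): 13 of 23 → value 13×51/23 = 28.8261, running total 296.83
Total 296.83.

296.83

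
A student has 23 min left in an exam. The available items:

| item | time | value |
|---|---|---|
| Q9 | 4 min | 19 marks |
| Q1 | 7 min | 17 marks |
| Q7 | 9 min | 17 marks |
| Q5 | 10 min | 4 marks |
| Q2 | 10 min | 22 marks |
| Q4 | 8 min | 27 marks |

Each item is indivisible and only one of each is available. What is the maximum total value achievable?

Check high-value combinations within 23 min:
- Q9+Q2+Q4: time 4+10+8=22, value 19+22+27=68
- Q9+Q1+Q4: time 4+7+8=19, value 19+17+27=63
- Q9+Q7+Q4: time 4+9+8=21, value 19+17+27=63
- Q9+Q1+Q2: time 4+7+10=21, value 19+17+22=58
Best: 68 marks.

68 marks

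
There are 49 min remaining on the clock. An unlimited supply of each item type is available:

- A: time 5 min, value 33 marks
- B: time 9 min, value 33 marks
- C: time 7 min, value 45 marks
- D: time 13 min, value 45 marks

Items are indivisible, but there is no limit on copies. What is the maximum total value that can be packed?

321 marks

Best value-per-unit is A at 33/5; filling with it alone gives 9×33 = 297.
Optimal mix: 7×A + 2×C → time 49, value 321.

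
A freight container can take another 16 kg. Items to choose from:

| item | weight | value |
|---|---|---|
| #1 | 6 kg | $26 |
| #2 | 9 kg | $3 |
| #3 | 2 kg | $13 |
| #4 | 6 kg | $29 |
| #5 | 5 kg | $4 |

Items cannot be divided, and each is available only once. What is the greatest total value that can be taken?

This is a 0/1 knapsack; check combinations near the capacity.
- #1+#3+#4: weight 6+2+6=14, value 26+13+29=68
- #1+#4: weight 6+6=12, value 26+29=55
- #3+#4+#5: weight 2+6+5=13, value 13+29+4=46
- #1+#3+#5: weight 6+2+5=13, value 26+13+4=43
Best: $68.

$68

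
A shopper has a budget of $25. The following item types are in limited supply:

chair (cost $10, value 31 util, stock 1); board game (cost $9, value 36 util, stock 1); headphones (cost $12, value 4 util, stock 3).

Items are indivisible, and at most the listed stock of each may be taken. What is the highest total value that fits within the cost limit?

Top feasible selections:
- 1×chair + 1×board game: cost 19, value 67
- 1×board game + 1×headphones: cost 21, value 40
- 1×board game: cost 9, value 36
Best: 67 util.

67 util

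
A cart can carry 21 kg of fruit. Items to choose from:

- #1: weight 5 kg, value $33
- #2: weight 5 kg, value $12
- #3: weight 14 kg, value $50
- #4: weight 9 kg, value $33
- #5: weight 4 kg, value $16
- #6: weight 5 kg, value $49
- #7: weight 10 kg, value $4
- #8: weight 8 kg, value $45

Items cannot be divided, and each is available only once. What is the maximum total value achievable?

This is a 0/1 knapsack; check combinations near the capacity.
- #1+#6+#8: weight 5+5+8=18, value 33+49+45=127
- #1+#4+#6: weight 5+9+5=19, value 33+33+49=115
- #5+#6+#8: weight 4+5+8=17, value 16+49+45=110
Best: $127.

$127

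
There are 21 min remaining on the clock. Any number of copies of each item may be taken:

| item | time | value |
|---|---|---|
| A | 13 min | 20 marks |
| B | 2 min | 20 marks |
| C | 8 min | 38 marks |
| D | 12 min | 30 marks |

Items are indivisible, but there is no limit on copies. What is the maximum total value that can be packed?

Best value-per-unit is B at 20/2, and filling with it alone uses time 10×2=20. No mix of the others beats 10×20 = 200.

200 marks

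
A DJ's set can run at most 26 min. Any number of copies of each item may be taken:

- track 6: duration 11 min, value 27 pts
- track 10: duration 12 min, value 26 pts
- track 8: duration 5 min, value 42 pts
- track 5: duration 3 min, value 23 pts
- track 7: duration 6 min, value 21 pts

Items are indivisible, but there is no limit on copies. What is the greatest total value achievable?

Best value-per-unit is track 8 at 42/5; filling with it alone gives 5×42 = 210.
Optimal mix: 4×track 8 + 2×track 5 → duration 26, value 214.

214 pts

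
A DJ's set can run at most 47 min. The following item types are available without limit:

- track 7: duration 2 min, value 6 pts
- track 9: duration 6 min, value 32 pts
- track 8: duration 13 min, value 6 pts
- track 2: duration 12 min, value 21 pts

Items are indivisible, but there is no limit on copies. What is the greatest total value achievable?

236 pts

Best value-per-unit is track 9 at 32/6; filling with it alone gives 7×32 = 224.
Optimal mix: 2×track 7 + 7×track 9 → duration 46, value 236.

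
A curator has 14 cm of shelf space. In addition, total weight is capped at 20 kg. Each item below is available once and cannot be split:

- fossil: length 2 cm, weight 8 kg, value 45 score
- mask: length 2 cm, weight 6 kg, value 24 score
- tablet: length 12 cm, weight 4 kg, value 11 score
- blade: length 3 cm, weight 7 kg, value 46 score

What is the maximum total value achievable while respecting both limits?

91 score

Feasible sets respecting both limits:
- fossil+blade: length 5, weight 15, value 91
- mask+blade: length 5, weight 13, value 70
- fossil+mask: length 4, weight 14, value 69
- fossil+tablet: length 14, weight 12, value 56
Best: 91 score.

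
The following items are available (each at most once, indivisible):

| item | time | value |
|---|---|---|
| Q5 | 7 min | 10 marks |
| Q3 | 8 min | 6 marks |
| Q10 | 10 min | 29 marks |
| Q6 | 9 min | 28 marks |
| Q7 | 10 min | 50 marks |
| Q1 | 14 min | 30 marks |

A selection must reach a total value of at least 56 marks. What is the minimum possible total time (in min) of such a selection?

17

Subsets with value ≥ 56, sorted by total time:
- Q5+Q7: time 17, value 60
- Q3+Q7: time 18, value 56
Minimum time: 17 min.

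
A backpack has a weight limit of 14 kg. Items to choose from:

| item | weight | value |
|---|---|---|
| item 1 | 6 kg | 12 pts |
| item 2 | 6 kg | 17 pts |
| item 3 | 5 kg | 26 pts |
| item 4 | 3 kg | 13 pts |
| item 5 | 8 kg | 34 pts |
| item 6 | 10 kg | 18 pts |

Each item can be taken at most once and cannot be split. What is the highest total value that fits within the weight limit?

60 pts

This is a 0/1 knapsack; check combinations near the capacity.
- item 3+item 5: weight 5+8=13, value 26+34=60
- item 2+item 3+item 4: weight 6+5+3=14, value 17+26+13=56
- item 1+item 3+item 4: weight 6+5+3=14, value 12+26+13=51
Best: 60 pts.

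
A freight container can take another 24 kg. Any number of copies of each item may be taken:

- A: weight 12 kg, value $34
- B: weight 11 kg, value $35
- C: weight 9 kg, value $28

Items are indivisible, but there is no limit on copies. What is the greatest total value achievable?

Best value-per-unit is B at 35/11, and filling with it alone uses weight 2×11=22. No mix of the others beats 2×35 = 70.

$70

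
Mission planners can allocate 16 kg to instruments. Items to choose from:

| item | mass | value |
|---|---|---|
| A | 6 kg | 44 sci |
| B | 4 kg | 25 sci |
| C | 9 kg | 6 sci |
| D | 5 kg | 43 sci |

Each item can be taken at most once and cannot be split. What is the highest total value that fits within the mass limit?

Check high-value combinations within 16 kg:
- A+B+D: mass 6+4+5=15, value 44+25+43=112
- A+D: mass 6+5=11, value 44+43=87
- A+B: mass 6+4=10, value 44+25=69
Best: 112 sci.

112 sci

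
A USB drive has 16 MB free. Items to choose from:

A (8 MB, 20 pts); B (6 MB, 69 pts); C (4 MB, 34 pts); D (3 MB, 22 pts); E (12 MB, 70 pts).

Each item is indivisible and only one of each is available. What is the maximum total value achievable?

Check high-value combinations within 16 MB:
- B+C+D: size 6+4+3=13, value 69+34+22=125
- C+E: size 4+12=16, value 34+70=104
- B+C: size 6+4=10, value 69+34=103
Best: 125 pts.

125 pts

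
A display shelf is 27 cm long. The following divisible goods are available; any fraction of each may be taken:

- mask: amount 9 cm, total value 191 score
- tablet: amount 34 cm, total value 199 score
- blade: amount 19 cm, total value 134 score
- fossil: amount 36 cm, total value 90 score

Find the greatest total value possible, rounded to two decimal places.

317.95

Take in order of value per unit:
- mask (191/9 per unit): all 9 → value 191, running total 191.00
- blade (134/19 per unit): 18 of 19 → value 18×134/19 = 126.9474, running total 317.95
Total 317.95.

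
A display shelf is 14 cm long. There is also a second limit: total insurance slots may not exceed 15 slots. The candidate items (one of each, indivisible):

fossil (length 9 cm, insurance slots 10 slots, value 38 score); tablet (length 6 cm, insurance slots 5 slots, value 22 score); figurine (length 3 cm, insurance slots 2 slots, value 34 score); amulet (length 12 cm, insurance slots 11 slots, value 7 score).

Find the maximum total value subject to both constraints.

Feasible sets respecting both limits:
- fossil+figurine: length 12, insurance slots 12, value 72
- tablet+figurine: length 9, insurance slots 7, value 56
- fossil: length 9, insurance slots 10, value 38
Best: 72 score.

72 score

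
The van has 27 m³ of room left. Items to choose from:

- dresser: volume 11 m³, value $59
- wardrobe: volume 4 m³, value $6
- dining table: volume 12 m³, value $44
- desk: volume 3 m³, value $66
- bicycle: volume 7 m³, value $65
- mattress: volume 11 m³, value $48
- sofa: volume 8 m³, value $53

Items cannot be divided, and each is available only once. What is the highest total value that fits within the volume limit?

Check high-value combinations within 27 m³:
- dresser+wardrobe+desk+bicycle: volume 11+4+3+7=25, value 59+6+66+65=196
- dresser+desk+bicycle: volume 11+3+7=21, value 59+66+65=190
- wardrobe+desk+bicycle+sofa: volume 4+3+7+8=22, value 6+66+65+53=190
- wardrobe+desk+bicycle+mattress: volume 4+3+7+11=25, value 6+66+65+48=185
Best: $196.

$196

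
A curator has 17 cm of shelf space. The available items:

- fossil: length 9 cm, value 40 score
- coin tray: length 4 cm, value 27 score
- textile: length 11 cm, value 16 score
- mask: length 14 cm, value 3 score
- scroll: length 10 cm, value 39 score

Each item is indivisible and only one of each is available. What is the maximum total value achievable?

This is a 0/1 knapsack; check combinations near the capacity.
- fossil+coin tray: length 9+4=13, value 40+27=67
- coin tray+scroll: length 4+10=14, value 27+39=66
- coin tray+textile: length 4+11=15, value 27+16=43
Best: 67 score.

67 score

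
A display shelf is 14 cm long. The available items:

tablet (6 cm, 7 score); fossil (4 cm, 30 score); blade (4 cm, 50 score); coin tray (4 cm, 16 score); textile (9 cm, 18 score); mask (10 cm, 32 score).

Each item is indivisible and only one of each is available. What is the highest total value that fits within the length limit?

Check high-value combinations within 14 cm:
- fossil+blade+coin tray: length 4+4+4=12, value 30+50+16=96
- tablet+fossil+blade: length 6+4+4=14, value 7+30+50=87
- blade+mask: length 4+10=14, value 50+32=82
- fossil+blade: length 4+4=8, value 30+50=80
- tablet+blade+coin tray: length 6+4+4=14, value 7+50+16=73
Best: 96 score.

96 score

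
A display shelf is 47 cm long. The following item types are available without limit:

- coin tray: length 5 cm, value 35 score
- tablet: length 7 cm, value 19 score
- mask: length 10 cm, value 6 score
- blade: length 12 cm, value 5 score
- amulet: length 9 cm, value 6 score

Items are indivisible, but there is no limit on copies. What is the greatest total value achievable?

315 score

Best value-per-unit is coin tray at 35/5, and filling with it alone uses length 9×5=45. No mix of the others beats 9×35 = 315.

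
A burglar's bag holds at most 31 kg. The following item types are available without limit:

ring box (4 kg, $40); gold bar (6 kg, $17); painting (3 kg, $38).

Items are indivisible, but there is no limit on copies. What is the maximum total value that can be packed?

$382

Best value-per-unit is painting at 38/3; filling with it alone gives 10×38 = 380.
Optimal mix: 1×ring box + 9×painting → weight 31, value 382.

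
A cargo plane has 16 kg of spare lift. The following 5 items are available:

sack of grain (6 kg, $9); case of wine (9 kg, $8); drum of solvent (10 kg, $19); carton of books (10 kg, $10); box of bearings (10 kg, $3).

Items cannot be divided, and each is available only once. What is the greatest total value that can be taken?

Check high-value combinations within 16 kg:
- sack of grain+drum of solvent: weight 6+10=16, value 9+19=28
- drum of solvent: weight 10, value 19
- sack of grain+carton of books: weight 6+10=16, value 9+10=19
- sack of grain+case of wine: weight 6+9=15, value 9+8=17
Best: $28.

$28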